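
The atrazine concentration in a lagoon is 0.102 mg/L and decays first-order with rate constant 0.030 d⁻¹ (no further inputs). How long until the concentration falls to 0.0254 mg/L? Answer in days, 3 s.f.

46.3 d

t = ln(C₀/C)/k = ln(0.102/0.0254)/0.030 = 1.39/0.030 = 46.34 d.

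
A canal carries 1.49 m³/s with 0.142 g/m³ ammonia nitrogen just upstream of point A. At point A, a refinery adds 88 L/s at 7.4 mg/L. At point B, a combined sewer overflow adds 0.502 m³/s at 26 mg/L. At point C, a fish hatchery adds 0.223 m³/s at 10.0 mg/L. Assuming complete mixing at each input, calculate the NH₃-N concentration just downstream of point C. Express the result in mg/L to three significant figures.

7.01 mg/L

88 L/s = 0.088 m³/s.
After input A: C = (1.49·0.142 + 0.088·7.4) / 1.578 = 0.5468 mg/L.
After input B: C = (1.578·0.5468 + 0.502·26) / 2.08 = 6.69 mg/L.
After input C: C = (2.08·6.69 + 0.223·10) / 2.303 = 7.01 mg/L.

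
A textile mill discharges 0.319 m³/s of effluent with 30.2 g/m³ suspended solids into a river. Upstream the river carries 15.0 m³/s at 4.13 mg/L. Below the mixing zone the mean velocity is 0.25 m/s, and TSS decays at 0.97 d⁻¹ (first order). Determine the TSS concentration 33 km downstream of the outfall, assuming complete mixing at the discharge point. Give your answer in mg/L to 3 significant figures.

1.06 mg/L

After complete mixing, C₀ = (0.319·30.2 + 15·4.13) / 15.32 = 4.673 mg/L.
Travel time t = 3.3e+04 m / 0.25 m/s = 1.32e+05 s = 1.528 d.
C = 4.673·exp(−0.97·1.528) = 4.673·0.2272 = 1.062 mg/L.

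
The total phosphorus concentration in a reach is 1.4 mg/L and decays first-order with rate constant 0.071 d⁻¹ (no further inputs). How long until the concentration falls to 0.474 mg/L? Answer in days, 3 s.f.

t = ln(C₀/C)/k = ln(1.4/0.474)/0.071 = 1.083/0.071 = 15.25 d.

15.3 d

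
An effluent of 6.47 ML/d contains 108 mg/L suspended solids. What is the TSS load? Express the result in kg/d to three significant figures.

699 kg/d

6.47 ML/d = 0.07488 m³/s.
Mass flux = Q·C = 0.07488 m³/s × 108 g/m³ = 8.087 g/s.
= 8.087 g/s × 86.4 = 698.8 kg/d.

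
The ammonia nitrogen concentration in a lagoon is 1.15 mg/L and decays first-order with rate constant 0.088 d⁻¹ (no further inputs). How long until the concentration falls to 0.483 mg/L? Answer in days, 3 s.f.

9.86 d

t = ln(C₀/C)/k = ln(1.15/0.483)/0.088 = 0.8675/0.088 = 9.858 d.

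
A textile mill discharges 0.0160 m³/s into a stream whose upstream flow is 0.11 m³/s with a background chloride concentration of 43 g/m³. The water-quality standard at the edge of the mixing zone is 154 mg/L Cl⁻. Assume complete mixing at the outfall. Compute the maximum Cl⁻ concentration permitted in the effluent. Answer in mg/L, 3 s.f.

917 mg/L

Mass balance: 154·0.126 = 0.016·Cₑ + 0.11·43.
Cₑ = (19.4 − 4.73) / 0.016 = 917.1 mg/L.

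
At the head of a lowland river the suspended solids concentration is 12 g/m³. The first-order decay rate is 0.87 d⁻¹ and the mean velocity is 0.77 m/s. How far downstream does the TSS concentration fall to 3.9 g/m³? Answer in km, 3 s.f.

From C = C₀·e^(−kt), t = ln(C₀/C)/k = ln(12/3.9)/0.87 = 1.124/0.87 = 1.292 d.
Distance = v·t = 0.77 m/s × 1.116e+05 s = 8.595e+04 m = 85.95 km.

85.9 km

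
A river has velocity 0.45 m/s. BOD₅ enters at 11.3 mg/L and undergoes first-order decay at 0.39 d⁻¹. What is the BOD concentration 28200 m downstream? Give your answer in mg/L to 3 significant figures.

8.52 mg/L

Travel time t = 28200 m / 0.45 m/s = 2.82e+04/0.45 = 6.267e+04 s = 0.7253 d.
First-order decay: C = 11.3·exp(−0.39·0.7253) = 11.3·0.7536 = 8.516 mg/L.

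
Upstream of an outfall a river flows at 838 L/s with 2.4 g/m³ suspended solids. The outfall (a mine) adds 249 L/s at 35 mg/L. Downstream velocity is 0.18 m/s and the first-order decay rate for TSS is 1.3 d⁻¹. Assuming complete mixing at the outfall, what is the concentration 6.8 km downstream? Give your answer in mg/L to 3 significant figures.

5.59 mg/L

249 L/s = 0.249 m³/s.
838 L/s = 0.838 m³/s.
After complete mixing, C₀ = (0.249·35 + 0.838·2.4) / 1.087 = 9.868 mg/L.
Travel time t = 6800 m / 0.18 m/s = 3.778e+04 s = 0.4372 d.
C = 9.868·exp(−1.3·0.4372) = 9.868·0.5664 = 5.589 mg/L.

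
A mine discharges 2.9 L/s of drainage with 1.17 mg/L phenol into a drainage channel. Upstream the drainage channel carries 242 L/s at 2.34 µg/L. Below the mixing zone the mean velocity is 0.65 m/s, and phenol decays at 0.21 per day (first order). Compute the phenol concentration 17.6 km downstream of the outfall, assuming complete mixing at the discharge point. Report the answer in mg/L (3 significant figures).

0.0151 mg/L

2.9 L/s = 0.0029 m³/s.
242 L/s = 0.242 m³/s.
2.34 µg/L = 0.00234 mg/L.
After complete mixing, C₀ = (0.0029·1.17 + 0.242·0.00234) / 0.2449 = 0.01617 mg/L.
Travel time t = 1.76e+04 m / 0.65 m/s = 2.708e+04 s = 0.3134 d.
C = 0.01617·exp(−0.21·0.3134) = 0.01617·0.9363 = 0.01514 mg/L.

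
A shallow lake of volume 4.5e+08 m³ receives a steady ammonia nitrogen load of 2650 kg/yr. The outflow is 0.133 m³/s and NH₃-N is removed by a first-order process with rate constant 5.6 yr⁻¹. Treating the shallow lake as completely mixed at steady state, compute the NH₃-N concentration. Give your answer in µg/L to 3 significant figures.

Outflow Q = 0.133 m³/s × 3.156e+07 s/yr = 4.197e+06 m³/yr.
Steady-state CSTR mass balance: W = Q·C + k·V·C, so C = W/(Q + kV).
Q + kV = 4.197e+06 + 5.6·4.5e+08 = 2.524e+09 m³/yr.
C = 2650/2.524e+09 = 1.05e-06 kg/m³ = 0.00105 mg/L = 1.05 µg/L.

1.05 µg/L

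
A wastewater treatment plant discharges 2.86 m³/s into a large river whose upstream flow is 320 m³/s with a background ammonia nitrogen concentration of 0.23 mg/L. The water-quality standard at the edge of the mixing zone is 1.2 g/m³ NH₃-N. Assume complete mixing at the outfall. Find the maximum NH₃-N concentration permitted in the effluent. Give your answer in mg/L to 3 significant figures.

Mass balance: 1.2·322.9 = 2.86·Cₑ + 320·0.23.
Cₑ = (387.4 − 73.6) / 2.86 = 109.7 mg/L.

110 mg/L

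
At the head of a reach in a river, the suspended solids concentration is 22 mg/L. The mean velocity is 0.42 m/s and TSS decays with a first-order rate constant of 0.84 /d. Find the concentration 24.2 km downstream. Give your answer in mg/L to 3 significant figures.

12.6 mg/L

Travel time t = 24.2 km / 0.42 m/s = 2.42e+04/0.42 = 5.762e+04 s = 0.6669 d.
First-order decay: C = 22·exp(−0.84·0.6669) = 22·0.5711 = 12.56 mg/L.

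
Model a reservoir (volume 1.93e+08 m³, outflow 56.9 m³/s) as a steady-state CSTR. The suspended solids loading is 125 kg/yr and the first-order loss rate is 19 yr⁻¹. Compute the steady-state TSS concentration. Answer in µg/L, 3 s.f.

0.0229 µg/L

Outflow Q = 56.9 m³/s × 3.156e+07 s/yr = 1.796e+09 m³/yr.
Steady-state CSTR mass balance: W = Q·C + k·V·C, so C = W/(Q + kV).
Q + kV = 1.796e+09 + 19·1.93e+08 = 5.463e+09 m³/yr.
C = 125/5.463e+09 = 2.288e-08 kg/m³ = 2.288e-05 mg/L = 0.02288 µg/L.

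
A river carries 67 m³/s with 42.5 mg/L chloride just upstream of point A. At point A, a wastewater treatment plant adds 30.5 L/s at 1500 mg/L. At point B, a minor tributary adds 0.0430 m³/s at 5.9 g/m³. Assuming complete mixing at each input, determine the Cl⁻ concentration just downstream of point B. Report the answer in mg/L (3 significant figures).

30.5 L/s = 0.0305 m³/s.
After input A: C = (67·42.5 + 0.0305·1500) / 67.03 = 43.16 mg/L.
After input B: C = (67.03·43.16 + 0.043·5.9) / 67.07 = 43.14 mg/L.

43.1 mg/L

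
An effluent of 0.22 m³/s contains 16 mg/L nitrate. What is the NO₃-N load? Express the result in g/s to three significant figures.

3.52 g/s

Mass flux = Q·C = 0.22 m³/s × 16 g/m³ = 3.52 g/s.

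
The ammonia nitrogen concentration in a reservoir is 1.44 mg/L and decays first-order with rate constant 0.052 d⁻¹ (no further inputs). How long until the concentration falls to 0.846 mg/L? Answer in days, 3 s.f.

t = ln(C₀/C)/k = ln(1.44/0.846)/0.052 = 0.5319/0.052 = 10.23 d.

10.2 d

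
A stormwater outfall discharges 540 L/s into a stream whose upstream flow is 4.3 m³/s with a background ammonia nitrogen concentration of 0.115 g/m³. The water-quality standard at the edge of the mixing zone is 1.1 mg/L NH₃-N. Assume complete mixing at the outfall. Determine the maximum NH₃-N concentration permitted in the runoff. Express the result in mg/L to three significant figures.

540 L/s = 0.54 m³/s.
Mass balance: 1.1·4.84 = 0.54·Cₑ + 4.3·0.115.
Cₑ = (5.324 − 0.4945) / 0.54 = 8.944 mg/L.

8.94 mg/L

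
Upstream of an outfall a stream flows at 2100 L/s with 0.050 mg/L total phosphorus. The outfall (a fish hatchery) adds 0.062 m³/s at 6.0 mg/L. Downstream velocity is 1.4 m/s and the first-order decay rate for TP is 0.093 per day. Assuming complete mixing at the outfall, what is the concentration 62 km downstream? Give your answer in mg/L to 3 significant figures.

0.210 mg/L

2100 L/s = 2.1 m³/s.
After complete mixing, C₀ = (0.062·6 + 2.1·0.05) / 2.162 = 0.2206 mg/L.
Travel time t = 6.2e+04 m / 1.4 m/s = 4.429e+04 s = 0.5126 d.
C = 0.2206·exp(−0.093·0.5126) = 0.2206·0.9534 = 0.2104 mg/L.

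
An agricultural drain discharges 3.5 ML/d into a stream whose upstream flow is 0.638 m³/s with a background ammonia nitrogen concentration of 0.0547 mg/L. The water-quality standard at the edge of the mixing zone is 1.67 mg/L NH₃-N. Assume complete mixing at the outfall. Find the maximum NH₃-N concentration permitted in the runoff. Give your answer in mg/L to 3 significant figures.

27.1 mg/L

3.5 ML/d = 0.04051 m³/s.
Mass balance: 1.67·0.6785 = 0.04051·Cₑ + 0.638·0.0547.
Cₑ = (1.133 − 0.0349) / 0.04051 = 27.11 mg/L.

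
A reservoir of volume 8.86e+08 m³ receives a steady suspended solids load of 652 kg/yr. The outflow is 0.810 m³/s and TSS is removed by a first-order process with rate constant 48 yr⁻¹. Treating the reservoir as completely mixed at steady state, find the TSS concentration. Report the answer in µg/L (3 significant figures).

Outflow Q = 0.810 m³/s × 3.156e+07 s/yr = 2.556e+07 m³/yr.
Steady-state CSTR mass balance: W = Q·C + k·V·C, so C = W/(Q + kV).
Q + kV = 2.556e+07 + 48·8.86e+08 = 4.255e+10 m³/yr.
C = 652/4.255e+10 = 1.532e-08 kg/m³ = 1.532e-05 mg/L = 0.01532 µg/L.

0.0153 µg/L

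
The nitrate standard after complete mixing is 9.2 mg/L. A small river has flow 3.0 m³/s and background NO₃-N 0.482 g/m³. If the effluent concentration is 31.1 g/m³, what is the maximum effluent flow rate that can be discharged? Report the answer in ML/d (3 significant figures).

103 ML/d

Mass balance at complete mixing: C_std·(Q_w + Q_r) = Q_w·C_e + Q_r·C_b.
Rearranging, Q_w = Q_r·(C_std − C_b)/(C_e − C_std) = 3.0·(9.2 − 0.482) / (31.1 − 9.2) = 1.194 m³/s.
= 103.2 ML/d.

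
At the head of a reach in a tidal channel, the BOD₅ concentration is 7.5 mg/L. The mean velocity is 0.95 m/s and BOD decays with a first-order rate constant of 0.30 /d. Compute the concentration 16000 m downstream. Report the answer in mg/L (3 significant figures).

Travel time t = 16000 m / 0.95 m/s = 1.6e+04/0.95 = 1.684e+04 s = 0.1949 d.
First-order decay: C = 7.5·exp(−0.30·0.1949) = 7.5·0.9432 = 7.074 mg/L.

7.07 mg/L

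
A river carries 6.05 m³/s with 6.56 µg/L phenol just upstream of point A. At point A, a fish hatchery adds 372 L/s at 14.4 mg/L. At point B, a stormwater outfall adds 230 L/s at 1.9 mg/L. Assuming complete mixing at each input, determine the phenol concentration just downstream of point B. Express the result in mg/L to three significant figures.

6.56 µg/L = 0.00656 mg/L.
372 L/s = 0.372 m³/s.
After input A: C = (6.05·0.00656 + 0.372·14.4) / 6.422 = 0.8403 mg/L.
230 L/s = 0.23 m³/s.
After input B: C = (6.422·0.8403 + 0.23·1.9) / 6.652 = 0.877 mg/L.

0.877 mg/L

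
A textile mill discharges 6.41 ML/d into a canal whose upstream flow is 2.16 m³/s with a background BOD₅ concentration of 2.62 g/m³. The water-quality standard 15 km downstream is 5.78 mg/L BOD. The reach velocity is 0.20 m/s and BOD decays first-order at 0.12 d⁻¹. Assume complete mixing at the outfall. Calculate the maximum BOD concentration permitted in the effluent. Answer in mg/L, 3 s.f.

6.41 ML/d = 0.07419 m³/s.
Travel time to the compliance point: t = 1.5e+04/0.20 = 7.5e+04 s = 0.8681 d; decay factor exp(−0.12·0.8681) = 0.9011.
So the concentration just after mixing may be at most 5.78/0.9011 = 6.415 mg/L.
Mass balance: 6.415·2.234 = 0.07419·Cₑ + 2.16·2.62.
Cₑ = (14.33 − 5.659) / 0.07419 = 116.9 mg/L.

117 mg/L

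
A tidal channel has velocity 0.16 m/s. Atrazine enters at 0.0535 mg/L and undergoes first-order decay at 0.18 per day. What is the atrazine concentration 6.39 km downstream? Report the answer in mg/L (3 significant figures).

0.0492 mg/L

Travel time t = 6.39 km / 0.16 m/s = 6390/0.16 = 3.994e+04 s = 0.4622 d.
First-order decay: C = 0.0535·exp(−0.18·0.4622) = 0.0535·0.9202 = 0.04923 mg/L.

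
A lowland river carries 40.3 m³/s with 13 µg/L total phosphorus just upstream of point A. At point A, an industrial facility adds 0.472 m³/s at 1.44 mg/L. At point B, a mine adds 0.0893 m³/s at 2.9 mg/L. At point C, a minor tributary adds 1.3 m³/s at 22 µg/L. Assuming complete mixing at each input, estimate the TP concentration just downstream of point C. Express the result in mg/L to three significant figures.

0.0354 mg/L

13 µg/L = 0.013 mg/L.
After input A: C = (40.3·0.013 + 0.472·1.44) / 40.77 = 0.02952 mg/L.
After input B: C = (40.77·0.02952 + 0.0893·2.9) / 40.86 = 0.03579 mg/L.
22 µg/L = 0.022 mg/L.
After input C: C = (40.86·0.03579 + 1.3·0.022) / 42.16 = 0.03537 mg/L.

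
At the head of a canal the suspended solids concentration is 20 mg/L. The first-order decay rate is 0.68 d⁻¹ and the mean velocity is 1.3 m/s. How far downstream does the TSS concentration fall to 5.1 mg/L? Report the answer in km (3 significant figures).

226 km

From C = C₀·e^(−kt), t = ln(C₀/C)/k = ln(20/5.1)/0.68 = 1.366/0.68 = 2.01 d.
Distance = v·t = 1.3 m/s × 1.736e+05 s = 2.257e+05 m = 225.7 km.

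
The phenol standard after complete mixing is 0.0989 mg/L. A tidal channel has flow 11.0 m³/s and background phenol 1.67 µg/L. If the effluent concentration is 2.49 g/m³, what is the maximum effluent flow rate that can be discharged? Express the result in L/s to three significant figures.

1.67 µg/L = 0.00167 mg/L.
Mass balance at complete mixing: C_std·(Q_w + Q_r) = Q_w·C_e + Q_r·C_b.
Rearranging, Q_w = Q_r·(C_std − C_b)/(C_e − C_std) = 11.0·(0.0989 − 0.00167) / (2.49 − 0.0989) = 0.4473 m³/s.
= 447.3 L/s.

447 L/s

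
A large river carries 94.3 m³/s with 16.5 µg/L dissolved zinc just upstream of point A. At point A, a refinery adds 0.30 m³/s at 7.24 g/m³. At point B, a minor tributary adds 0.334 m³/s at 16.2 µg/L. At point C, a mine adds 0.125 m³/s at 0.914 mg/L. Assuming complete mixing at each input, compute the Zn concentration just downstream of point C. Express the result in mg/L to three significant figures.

16.5 µg/L = 0.0165 mg/L.
After input A: C = (94.3·0.0165 + 0.3·7.24) / 94.6 = 0.03941 mg/L.
16.2 µg/L = 0.0162 mg/L.
After input B: C = (94.6·0.03941 + 0.334·0.0162) / 94.93 = 0.03933 mg/L.
After input C: C = (94.93·0.03933 + 0.125·0.914) / 95.06 = 0.04048 mg/L.

0.0405 mg/L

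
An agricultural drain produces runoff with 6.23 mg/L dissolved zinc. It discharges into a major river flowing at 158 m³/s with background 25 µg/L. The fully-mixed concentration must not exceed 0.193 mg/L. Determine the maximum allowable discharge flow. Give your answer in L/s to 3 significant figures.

25 µg/L = 0.025 mg/L.
Mass balance at complete mixing: C_std·(Q_w + Q_r) = Q_w·C_e + Q_r·C_b.
Rearranging, Q_w = Q_r·(C_std − C_b)/(C_e − C_std) = 158·(0.193 − 0.025) / (6.23 − 0.193) = 4.397 m³/s.
= 4397 L/s.

4400 L/s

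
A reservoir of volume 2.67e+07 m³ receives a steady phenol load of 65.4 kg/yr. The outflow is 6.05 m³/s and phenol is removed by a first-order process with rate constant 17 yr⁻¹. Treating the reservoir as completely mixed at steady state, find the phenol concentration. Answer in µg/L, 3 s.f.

0.101 µg/L

Outflow Q = 6.05 m³/s × 3.156e+07 s/yr = 1.909e+08 m³/yr.
Steady-state CSTR mass balance: W = Q·C + k·V·C, so C = W/(Q + kV).
Q + kV = 1.909e+08 + 17·2.67e+07 = 6.448e+08 m³/yr.
C = 65.4/6.448e+08 = 1.014e-07 kg/m³ = 0.0001014 mg/L = 0.1014 µg/L.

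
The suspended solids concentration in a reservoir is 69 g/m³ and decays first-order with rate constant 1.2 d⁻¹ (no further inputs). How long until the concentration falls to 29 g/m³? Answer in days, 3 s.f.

0.722 d

t = ln(C₀/C)/k = ln(69/29)/1.2 = 0.8668/1.2 = 0.7223 d.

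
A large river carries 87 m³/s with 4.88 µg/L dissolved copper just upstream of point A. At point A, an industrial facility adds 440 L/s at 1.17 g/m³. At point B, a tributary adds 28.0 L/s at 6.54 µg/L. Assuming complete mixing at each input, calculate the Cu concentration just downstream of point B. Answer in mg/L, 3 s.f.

4.88 µg/L = 0.00488 mg/L.
440 L/s = 0.44 m³/s.
After input A: C = (87·0.00488 + 0.44·1.17) / 87.44 = 0.01074 mg/L.
28.0 L/s = 0.028 m³/s.
6.54 µg/L = 0.00654 mg/L.
After input B: C = (87.44·0.01074 + 0.028·0.00654) / 87.47 = 0.01074 mg/L.

0.0107 mg/L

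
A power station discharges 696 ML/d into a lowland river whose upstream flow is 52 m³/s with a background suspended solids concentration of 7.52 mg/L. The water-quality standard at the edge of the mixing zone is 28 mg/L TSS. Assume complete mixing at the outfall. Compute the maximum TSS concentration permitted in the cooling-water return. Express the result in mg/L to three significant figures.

696 ML/d = 8.056 m³/s.
Mass balance: 28·60.06 = 8.056·Cₑ + 52·7.52.
Cₑ = (1682 − 391) / 8.056 = 160.2 mg/L.

160 mg/L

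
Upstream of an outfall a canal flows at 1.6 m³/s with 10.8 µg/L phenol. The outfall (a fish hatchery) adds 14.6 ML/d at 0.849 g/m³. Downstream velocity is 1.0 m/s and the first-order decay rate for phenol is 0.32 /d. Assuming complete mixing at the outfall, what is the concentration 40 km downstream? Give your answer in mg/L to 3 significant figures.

14.6 ML/d = 0.169 m³/s.
10.8 µg/L = 0.0108 mg/L.
After complete mixing, C₀ = (0.169·0.849 + 1.6·0.0108) / 1.769 = 0.09087 mg/L.
Travel time t = 4e+04 m / 1.0 m/s = 4e+04 s = 0.463 d.
C = 0.09087·exp(−0.32·0.463) = 0.09087·0.8623 = 0.07836 mg/L.

0.0784 mg/L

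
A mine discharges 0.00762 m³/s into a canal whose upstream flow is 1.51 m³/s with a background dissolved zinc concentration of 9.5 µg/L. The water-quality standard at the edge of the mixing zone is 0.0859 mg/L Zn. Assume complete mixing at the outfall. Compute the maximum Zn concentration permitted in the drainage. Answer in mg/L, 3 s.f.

9.5 µg/L = 0.0095 mg/L.
Mass balance: 0.0859·1.518 = 0.00762·Cₑ + 1.51·0.0095.
Cₑ = (0.1304 − 0.01435) / 0.00762 = 15.23 mg/L.

15.2 mg/L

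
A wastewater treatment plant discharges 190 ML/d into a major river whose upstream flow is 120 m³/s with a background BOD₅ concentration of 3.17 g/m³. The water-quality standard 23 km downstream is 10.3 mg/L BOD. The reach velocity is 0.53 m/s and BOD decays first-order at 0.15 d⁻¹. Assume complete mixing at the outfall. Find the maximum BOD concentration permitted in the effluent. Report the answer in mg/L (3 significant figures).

190 ML/d = 2.199 m³/s.
Travel time to the compliance point: t = 2.3e+04/0.53 = 4.34e+04 s = 0.5023 d; decay factor exp(−0.15·0.5023) = 0.9274.
So the concentration just after mixing may be at most 10.3/0.9274 = 11.11 mg/L.
Mass balance: 11.11·122.2 = 2.199·Cₑ + 120·3.17.
Cₑ = (1357 − 380.4) / 2.199 = 444.2 mg/L.

444 mg/L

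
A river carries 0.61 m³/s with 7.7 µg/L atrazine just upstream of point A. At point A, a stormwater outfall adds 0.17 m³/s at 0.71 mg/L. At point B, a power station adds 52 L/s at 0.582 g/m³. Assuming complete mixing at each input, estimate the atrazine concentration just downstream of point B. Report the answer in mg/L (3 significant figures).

0.187 mg/L

7.7 µg/L = 0.0077 mg/L.
After input A: C = (0.61·0.0077 + 0.17·0.71) / 0.78 = 0.1608 mg/L.
52 L/s = 0.052 m³/s.
After input B: C = (0.78·0.1608 + 0.052·0.582) / 0.832 = 0.1871 mg/L.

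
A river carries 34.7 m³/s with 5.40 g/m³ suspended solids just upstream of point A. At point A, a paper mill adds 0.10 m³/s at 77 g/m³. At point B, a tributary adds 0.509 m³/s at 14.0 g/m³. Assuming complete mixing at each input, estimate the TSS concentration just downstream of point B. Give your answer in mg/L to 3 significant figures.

5.73 mg/L

After input A: C = (34.7·5.4 + 0.1·77) / 34.8 = 5.606 mg/L.
After input B: C = (34.8·5.606 + 0.509·14) / 35.31 = 5.727 mg/L.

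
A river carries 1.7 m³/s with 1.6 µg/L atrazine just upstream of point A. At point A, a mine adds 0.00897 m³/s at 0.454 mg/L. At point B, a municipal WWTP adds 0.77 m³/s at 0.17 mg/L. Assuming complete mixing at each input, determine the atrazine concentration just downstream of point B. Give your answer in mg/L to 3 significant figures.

1.6 µg/L = 0.0016 mg/L.
After input A: C = (1.7·0.0016 + 0.00897·0.454) / 1.709 = 0.003975 mg/L.
After input B: C = (1.709·0.003975 + 0.77·0.17) / 2.479 = 0.05554 mg/L.

0.0555 mg/L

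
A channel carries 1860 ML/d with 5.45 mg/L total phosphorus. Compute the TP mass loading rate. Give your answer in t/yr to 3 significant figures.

1860 ML/d = 21.53 m³/s.
Mass flux = Q·C = 21.53 m³/s × 5.45 g/m³ = 117.3 g/s.
= 117.3 g/s × 31.56 = 3703 t/yr.

3700 t/yr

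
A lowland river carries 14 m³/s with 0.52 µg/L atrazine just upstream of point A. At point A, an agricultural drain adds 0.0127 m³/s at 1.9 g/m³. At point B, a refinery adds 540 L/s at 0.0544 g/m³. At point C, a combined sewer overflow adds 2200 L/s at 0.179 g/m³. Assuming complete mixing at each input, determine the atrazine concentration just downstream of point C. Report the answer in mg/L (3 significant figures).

0.0271 mg/L

0.52 µg/L = 0.00052 mg/L.
After input A: C = (14·0.00052 + 0.0127·1.9) / 14.01 = 0.002242 mg/L.
540 L/s = 0.54 m³/s.
After input B: C = (14.01·0.002242 + 0.54·0.0544) / 14.55 = 0.004177 mg/L.
2200 L/s = 2.2 m³/s.
After input C: C = (14.55·0.004177 + 2.2·0.179) / 16.75 = 0.02714 mg/L.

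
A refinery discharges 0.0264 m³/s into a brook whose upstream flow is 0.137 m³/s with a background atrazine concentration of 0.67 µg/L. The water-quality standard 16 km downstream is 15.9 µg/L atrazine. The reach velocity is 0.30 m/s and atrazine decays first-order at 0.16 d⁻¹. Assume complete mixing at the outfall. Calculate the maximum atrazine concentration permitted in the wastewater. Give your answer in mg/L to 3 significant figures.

0.67 µg/L = 0.00067 mg/L.
15.9 µg/L = 0.0159 mg/L.
Travel time to the compliance point: t = 1.6e+04/0.30 = 5.333e+04 s = 0.6173 d; decay factor exp(−0.16·0.6173) = 0.906.
So the concentration just after mixing may be at most 0.0159/0.906 = 0.01755 mg/L.
Mass balance: 0.01755·0.1634 = 0.0264·Cₑ + 0.137·0.00067.
Cₑ = (0.002868 − 9.179e-05) / 0.0264 = 0.1052 mg/L.

0.105 mg/L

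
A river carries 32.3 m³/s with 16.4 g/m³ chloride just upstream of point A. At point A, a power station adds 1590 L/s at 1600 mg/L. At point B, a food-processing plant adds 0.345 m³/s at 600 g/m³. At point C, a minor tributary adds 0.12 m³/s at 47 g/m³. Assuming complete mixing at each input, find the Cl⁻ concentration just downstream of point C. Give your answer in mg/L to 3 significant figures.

1590 L/s = 1.59 m³/s.
After input A: C = (32.3·16.4 + 1.59·1600) / 33.89 = 90.7 mg/L.
After input B: C = (33.89·90.7 + 0.345·600) / 34.23 = 95.83 mg/L.
After input C: C = (34.23·95.83 + 0.12·47) / 34.35 = 95.66 mg/L.

95.7 mg/L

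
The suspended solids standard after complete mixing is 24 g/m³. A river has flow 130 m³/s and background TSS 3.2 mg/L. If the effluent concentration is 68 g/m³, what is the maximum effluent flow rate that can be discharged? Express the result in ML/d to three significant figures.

5310 ML/d

Mass balance at complete mixing: C_std·(Q_w + Q_r) = Q_w·C_e + Q_r·C_b.
Rearranging, Q_w = Q_r·(C_std − C_b)/(C_e − C_std) = 130·(24 − 3.2) / (68 − 24) = 61.45 m³/s.
= 5310 ML/d.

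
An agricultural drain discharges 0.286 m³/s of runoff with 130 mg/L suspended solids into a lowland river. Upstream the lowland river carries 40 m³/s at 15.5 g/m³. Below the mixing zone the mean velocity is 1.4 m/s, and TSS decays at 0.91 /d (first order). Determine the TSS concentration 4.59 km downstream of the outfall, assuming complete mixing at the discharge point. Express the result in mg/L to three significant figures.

15.8 mg/L

After complete mixing, C₀ = (0.286·130 + 40·15.5) / 40.29 = 16.31 mg/L.
Travel time t = 4590 m / 1.4 m/s = 3279 s = 0.03795 d.
C = 16.31·exp(−0.91·0.03795) = 16.31·0.9661 = 15.76 mg/L.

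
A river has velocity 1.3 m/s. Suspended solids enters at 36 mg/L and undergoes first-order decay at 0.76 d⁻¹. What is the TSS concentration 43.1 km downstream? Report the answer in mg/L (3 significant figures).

26.9 mg/L

Travel time t = 43.1 km / 1.3 m/s = 4.31e+04/1.3 = 3.315e+04 s = 0.3837 d.
First-order decay: C = 36·exp(−0.76·0.3837) = 36·0.747 = 26.89 mg/L.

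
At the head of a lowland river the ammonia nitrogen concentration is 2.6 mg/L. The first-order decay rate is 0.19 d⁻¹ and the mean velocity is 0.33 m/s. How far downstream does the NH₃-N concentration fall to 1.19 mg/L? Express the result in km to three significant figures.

117 km

From C = C₀·e^(−kt), t = ln(C₀/C)/k = ln(2.6/1.19)/0.19 = 0.7816/0.19 = 4.113 d.
Distance = v·t = 0.33 m/s × 3.554e+05 s = 1.173e+05 m = 117.3 km.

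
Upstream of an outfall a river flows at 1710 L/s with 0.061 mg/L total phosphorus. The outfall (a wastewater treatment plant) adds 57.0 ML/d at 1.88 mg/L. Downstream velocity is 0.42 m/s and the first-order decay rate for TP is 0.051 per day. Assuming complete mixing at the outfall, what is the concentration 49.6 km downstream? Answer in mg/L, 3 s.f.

57.0 ML/d = 0.6597 m³/s.
1710 L/s = 1.71 m³/s.
After complete mixing, C₀ = (0.6597·1.88 + 1.71·0.061) / 2.37 = 0.5674 mg/L.
Travel time t = 4.96e+04 m / 0.42 m/s = 1.181e+05 s = 1.367 d.
C = 0.5674·exp(−0.051·1.367) = 0.5674·0.9327 = 0.5292 mg/L.

0.529 mg/L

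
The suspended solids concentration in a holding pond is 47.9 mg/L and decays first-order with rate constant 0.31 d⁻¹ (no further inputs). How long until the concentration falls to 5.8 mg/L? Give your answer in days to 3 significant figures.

6.81 d

t = ln(C₀/C)/k = ln(47.9/5.8)/0.31 = 2.111/0.31 = 6.811 d.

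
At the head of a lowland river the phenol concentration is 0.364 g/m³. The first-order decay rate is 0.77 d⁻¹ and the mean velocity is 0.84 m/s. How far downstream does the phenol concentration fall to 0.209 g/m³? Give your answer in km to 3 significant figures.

52.3 km

From C = C₀·e^(−kt), t = ln(C₀/C)/k = ln(0.364/0.209)/0.77 = 0.5548/0.77 = 0.7205 d.
Distance = v·t = 0.84 m/s × 6.226e+04 s = 5.229e+04 m = 52.29 km.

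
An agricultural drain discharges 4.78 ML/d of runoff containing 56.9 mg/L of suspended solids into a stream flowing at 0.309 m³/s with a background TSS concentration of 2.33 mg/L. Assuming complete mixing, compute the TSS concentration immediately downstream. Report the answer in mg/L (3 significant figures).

4.78 ML/d = 0.05532 m³/s.
By mass balance at complete mixing, C = (0.05532·56.9 + 0.309·2.33) / (0.05532 + 0.309) = 3.868/0.3643 = 10.62 mg/L.

10.6 mg/L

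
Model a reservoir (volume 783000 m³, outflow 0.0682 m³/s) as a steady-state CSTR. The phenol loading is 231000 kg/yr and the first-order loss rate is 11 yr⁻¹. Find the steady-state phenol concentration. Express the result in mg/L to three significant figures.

21.5 mg/L

Outflow Q = 0.0682 m³/s × 3.156e+07 s/yr = 2.152e+06 m³/yr.
Steady-state CSTR mass balance: W = Q·C + k·V·C, so C = W/(Q + kV).
Q + kV = 2.152e+06 + 11·783000 = 1.077e+07 m³/yr.
C = 231000/1.077e+07 = 0.02146 kg/m³ = 21.46 mg/L.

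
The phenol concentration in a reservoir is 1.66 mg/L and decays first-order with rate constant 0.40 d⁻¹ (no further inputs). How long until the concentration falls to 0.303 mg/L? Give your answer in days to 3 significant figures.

t = ln(C₀/C)/k = ln(1.66/0.303)/0.40 = 1.701/0.40 = 4.252 d.

4.25 d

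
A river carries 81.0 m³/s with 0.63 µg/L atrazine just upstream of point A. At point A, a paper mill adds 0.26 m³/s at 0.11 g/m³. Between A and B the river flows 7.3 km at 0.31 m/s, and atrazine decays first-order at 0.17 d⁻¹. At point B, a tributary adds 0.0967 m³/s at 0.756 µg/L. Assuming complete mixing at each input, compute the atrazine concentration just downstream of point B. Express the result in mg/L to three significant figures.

0.63 µg/L = 0.00063 mg/L.
After input A: C = (81·0.00063 + 0.26·0.11) / 81.26 = 0.0009799 mg/L.
Over the 7.3 km reach to input B (t = 2.355e+04 s = 0.2726 d), decay gives C = 0.0009799·exp(−0.17·0.2726) = 0.0009356 mg/L.
0.756 µg/L = 0.000756 mg/L.
After input B: C = (81.26·0.0009356 + 0.0967·0.000756) / 81.36 = 0.0009354 mg/L.

0.000935 mg/L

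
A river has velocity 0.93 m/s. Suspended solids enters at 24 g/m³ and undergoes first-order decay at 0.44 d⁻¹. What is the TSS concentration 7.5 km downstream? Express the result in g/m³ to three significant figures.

Travel time t = 7.5 km / 0.93 m/s = 7500/0.93 = 8065 s = 0.09334 d.
First-order decay: C = 24·exp(−0.44·0.09334) = 24·0.9598 = 23.03 g/m³.

23.0 g/m³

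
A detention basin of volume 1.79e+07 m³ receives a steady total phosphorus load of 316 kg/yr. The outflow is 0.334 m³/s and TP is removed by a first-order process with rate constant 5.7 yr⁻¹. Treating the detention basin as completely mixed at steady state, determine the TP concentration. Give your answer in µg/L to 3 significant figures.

2.81 µg/L

Outflow Q = 0.334 m³/s × 3.156e+07 s/yr = 1.054e+07 m³/yr.
Steady-state CSTR mass balance: W = Q·C + k·V·C, so C = W/(Q + kV).
Q + kV = 1.054e+07 + 5.7·1.79e+07 = 1.126e+08 m³/yr.
C = 316/1.126e+08 = 2.807e-06 kg/m³ = 0.002807 mg/L = 2.807 µg/L.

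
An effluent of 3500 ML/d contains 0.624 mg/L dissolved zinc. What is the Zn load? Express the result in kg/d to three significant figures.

3500 ML/d = 40.51 m³/s.
Mass flux = Q·C = 40.51 m³/s × 0.624 g/m³ = 25.28 g/s.
= 25.28 g/s × 86.4 = 2184 kg/d.

2180 kg/d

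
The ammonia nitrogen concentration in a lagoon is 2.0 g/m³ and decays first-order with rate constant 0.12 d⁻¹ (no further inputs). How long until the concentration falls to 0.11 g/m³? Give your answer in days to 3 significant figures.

t = ln(C₀/C)/k = ln(2.0/0.11)/0.12 = 2.9/0.12 = 24.17 d.

24.2 d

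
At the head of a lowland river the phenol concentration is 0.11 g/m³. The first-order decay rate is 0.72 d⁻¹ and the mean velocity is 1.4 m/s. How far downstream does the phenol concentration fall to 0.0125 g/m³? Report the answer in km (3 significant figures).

365 km

From C = C₀·e^(−kt), t = ln(C₀/C)/k = ln(0.11/0.0125)/0.72 = 2.175/0.72 = 3.02 d.
Distance = v·t = 1.4 m/s × 2.61e+05 s = 3.654e+05 m = 365.4 km.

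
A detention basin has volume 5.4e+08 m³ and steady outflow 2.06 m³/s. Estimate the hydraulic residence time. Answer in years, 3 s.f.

8.31 yr

Q = 2.06 m³/s × 3.156e+07 s/yr = 6.501e+07 m³/yr.
Hydraulic residence time τ = V/Q = 5.4e+08/6.501e+07 = 8.307 yr.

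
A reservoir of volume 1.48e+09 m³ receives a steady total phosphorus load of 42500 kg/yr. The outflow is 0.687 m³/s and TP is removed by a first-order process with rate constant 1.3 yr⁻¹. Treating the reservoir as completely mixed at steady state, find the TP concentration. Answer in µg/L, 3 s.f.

21.8 µg/L

Outflow Q = 0.687 m³/s × 3.156e+07 s/yr = 2.168e+07 m³/yr.
Steady-state CSTR mass balance: W = Q·C + k·V·C, so C = W/(Q + kV).
Q + kV = 2.168e+07 + 1.3·1.48e+09 = 1.946e+09 m³/yr.
C = 42500/1.946e+09 = 2.184e-05 kg/m³ = 0.02184 mg/L = 21.84 µg/L.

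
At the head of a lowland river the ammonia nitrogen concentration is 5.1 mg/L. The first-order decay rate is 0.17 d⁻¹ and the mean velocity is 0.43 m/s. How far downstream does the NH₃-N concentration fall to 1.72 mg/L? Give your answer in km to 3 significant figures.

238 km

From C = C₀·e^(−kt), t = ln(C₀/C)/k = ln(5.1/1.72)/0.17 = 1.087/0.17 = 6.394 d.
Distance = v·t = 0.43 m/s × 5.524e+05 s = 2.375e+05 m = 237.5 km.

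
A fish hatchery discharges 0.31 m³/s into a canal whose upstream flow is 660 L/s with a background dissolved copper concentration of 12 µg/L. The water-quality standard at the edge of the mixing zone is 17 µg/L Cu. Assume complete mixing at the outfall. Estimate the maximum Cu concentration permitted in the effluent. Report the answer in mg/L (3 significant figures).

0.0276 mg/L

660 L/s = 0.66 m³/s.
12 µg/L = 0.012 mg/L.
17 µg/L = 0.017 mg/L.
Mass balance: 0.017·0.97 = 0.31·Cₑ + 0.66·0.012.
Cₑ = (0.01649 − 0.00792) / 0.31 = 0.02765 mg/L.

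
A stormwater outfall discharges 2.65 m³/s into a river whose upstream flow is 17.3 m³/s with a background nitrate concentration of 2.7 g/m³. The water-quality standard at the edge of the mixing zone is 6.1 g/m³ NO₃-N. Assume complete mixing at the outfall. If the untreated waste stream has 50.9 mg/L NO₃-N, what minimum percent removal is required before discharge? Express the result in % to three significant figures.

Mass balance: 6.1·19.95 = 2.65·Cₑ + 17.3·2.7.
Cₑ = (121.7 − 46.71) / 2.65 = 28.3 mg/L.
Required removal = 1 − 28.3/50.9 = 44.41 %.

44.4 %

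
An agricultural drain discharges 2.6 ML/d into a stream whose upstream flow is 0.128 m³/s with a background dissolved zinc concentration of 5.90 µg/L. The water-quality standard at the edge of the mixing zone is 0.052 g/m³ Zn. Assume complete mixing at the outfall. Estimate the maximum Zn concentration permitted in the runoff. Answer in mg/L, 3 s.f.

0.248 mg/L

2.6 ML/d = 0.03009 m³/s.
5.90 µg/L = 0.0059 mg/L.
Mass balance: 0.052·0.1581 = 0.03009·Cₑ + 0.128·0.0059.
Cₑ = (0.008221 − 0.0007552) / 0.03009 = 0.2481 mg/L.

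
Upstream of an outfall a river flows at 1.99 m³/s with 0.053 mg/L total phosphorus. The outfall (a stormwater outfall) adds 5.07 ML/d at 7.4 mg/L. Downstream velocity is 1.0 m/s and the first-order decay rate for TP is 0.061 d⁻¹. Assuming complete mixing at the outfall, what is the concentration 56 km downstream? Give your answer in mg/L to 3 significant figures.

0.253 mg/L

5.07 ML/d = 0.05868 m³/s.
After complete mixing, C₀ = (0.05868·7.4 + 1.99·0.053) / 2.049 = 0.2634 mg/L.
Travel time t = 5.6e+04 m / 1.0 m/s = 5.6e+04 s = 0.6481 d.
C = 0.2634·exp(−0.061·0.6481) = 0.2634·0.9612 = 0.2532 mg/L.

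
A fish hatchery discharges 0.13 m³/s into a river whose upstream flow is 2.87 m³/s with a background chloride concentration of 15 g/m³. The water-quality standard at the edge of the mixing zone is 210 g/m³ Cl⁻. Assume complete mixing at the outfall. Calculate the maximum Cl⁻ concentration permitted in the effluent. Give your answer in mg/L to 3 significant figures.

Mass balance: 210·3 = 0.13·Cₑ + 2.87·15.
Cₑ = (630 − 43.05) / 0.13 = 4515 mg/L.

4520 mg/L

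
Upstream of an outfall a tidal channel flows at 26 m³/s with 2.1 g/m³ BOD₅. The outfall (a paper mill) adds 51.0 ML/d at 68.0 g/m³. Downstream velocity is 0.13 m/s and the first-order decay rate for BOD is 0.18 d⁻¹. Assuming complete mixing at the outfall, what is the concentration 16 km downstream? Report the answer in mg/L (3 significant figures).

2.76 mg/L

51.0 ML/d = 0.5903 m³/s.
After complete mixing, C₀ = (0.5903·68 + 26·2.1) / 26.59 = 3.563 mg/L.
Travel time t = 1.6e+04 m / 0.13 m/s = 1.231e+05 s = 1.425 d.
C = 3.563·exp(−0.18·1.425) = 3.563·0.7738 = 2.757 mg/L.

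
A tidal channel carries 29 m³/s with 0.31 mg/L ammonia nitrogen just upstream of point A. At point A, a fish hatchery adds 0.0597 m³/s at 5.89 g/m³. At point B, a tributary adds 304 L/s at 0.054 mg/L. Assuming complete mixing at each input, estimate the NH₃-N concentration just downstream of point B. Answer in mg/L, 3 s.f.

0.319 mg/L

After input A: C = (29·0.31 + 0.0597·5.89) / 29.06 = 0.3215 mg/L.
304 L/s = 0.304 m³/s.
After input B: C = (29.06·0.3215 + 0.304·0.054) / 29.36 = 0.3187 mg/L.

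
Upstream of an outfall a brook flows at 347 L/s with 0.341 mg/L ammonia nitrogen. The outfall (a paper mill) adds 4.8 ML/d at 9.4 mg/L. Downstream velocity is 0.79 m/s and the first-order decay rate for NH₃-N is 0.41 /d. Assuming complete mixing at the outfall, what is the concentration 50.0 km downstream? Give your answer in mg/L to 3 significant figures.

1.18 mg/L

4.8 ML/d = 0.05556 m³/s.
347 L/s = 0.347 m³/s.
After complete mixing, C₀ = (0.05556·9.4 + 0.347·0.341) / 0.4026 = 1.591 mg/L.
Travel time t = 5e+04 m / 0.79 m/s = 6.329e+04 s = 0.7325 d.
C = 1.591·exp(−0.41·0.7325) = 1.591·0.7406 = 1.178 mg/L.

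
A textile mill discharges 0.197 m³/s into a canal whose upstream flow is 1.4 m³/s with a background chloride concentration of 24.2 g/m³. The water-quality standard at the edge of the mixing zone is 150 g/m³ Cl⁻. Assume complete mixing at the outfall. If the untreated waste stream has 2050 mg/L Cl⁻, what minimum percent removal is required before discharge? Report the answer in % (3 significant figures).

Mass balance: 150·1.597 = 0.197·Cₑ + 1.4·24.2.
Cₑ = (239.5 − 33.88) / 0.197 = 1044 mg/L.
Required removal = 1 − 1044/2050 = 49.07 %.

49.1 %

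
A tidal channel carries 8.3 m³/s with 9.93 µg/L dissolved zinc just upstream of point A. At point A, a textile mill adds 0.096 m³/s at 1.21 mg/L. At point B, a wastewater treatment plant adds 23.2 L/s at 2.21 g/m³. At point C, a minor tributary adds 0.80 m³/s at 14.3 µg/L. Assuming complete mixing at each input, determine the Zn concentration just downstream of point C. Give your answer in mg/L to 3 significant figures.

9.93 µg/L = 0.00993 mg/L.
After input A: C = (8.3·0.00993 + 0.096·1.21) / 8.396 = 0.02365 mg/L.
23.2 L/s = 0.0232 m³/s.
After input B: C = (8.396·0.02365 + 0.0232·2.21) / 8.419 = 0.02968 mg/L.
14.3 µg/L = 0.0143 mg/L.
After input C: C = (8.419·0.02968 + 0.8·0.0143) / 9.219 = 0.02834 mg/L.

0.0283 mg/L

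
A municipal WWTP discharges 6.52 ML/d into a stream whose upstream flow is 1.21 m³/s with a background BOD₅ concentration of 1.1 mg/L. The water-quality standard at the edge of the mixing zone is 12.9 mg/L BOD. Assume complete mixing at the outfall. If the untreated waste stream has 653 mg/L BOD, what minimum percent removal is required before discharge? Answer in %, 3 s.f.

69.0 %

6.52 ML/d = 0.07546 m³/s.
Mass balance: 12.9·1.285 = 0.07546·Cₑ + 1.21·1.1.
Cₑ = (16.58 − 1.331) / 0.07546 = 202.1 mg/L.
Required removal = 1 − 202.1/653 = 69.05 %.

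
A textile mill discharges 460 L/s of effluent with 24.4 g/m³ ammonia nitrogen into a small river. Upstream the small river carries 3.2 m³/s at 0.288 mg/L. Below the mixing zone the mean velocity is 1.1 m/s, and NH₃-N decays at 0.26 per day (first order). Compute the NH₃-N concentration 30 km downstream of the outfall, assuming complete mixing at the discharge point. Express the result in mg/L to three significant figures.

3.06 mg/L

460 L/s = 0.46 m³/s.
After complete mixing, C₀ = (0.46·24.4 + 3.2·0.288) / 3.66 = 3.318 mg/L.
Travel time t = 3e+04 m / 1.1 m/s = 2.727e+04 s = 0.3157 d.
C = 3.318·exp(−0.26·0.3157) = 3.318·0.9212 = 3.057 mg/L.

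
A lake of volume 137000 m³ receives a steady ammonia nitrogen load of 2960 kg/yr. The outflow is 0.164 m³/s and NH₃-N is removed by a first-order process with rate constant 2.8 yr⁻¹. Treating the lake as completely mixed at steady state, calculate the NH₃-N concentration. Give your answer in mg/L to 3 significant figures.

0.532 mg/L

Outflow Q = 0.164 m³/s × 3.156e+07 s/yr = 5.175e+06 m³/yr.
Steady-state CSTR mass balance: W = Q·C + k·V·C, so C = W/(Q + kV).
Q + kV = 5.175e+06 + 2.8·137000 = 5.559e+06 m³/yr.
C = 2960/5.559e+06 = 0.0005325 kg/m³ = 0.5325 mg/L.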